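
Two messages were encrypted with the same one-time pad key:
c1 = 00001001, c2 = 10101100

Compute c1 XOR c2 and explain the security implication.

Step 1: c1 XOR c2 = (m1 XOR k) XOR (m2 XOR k).
Step 2: By XOR associativity/commutativity: = m1 XOR m2 XOR k XOR k = m1 XOR m2.
Step 3: 00001001 XOR 10101100 = 10100101 = 165.
Step 4: The key cancels out! An attacker learns m1 XOR m2 = 165, revealing the relationship between plaintexts.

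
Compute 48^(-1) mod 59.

Step 1: We need x such that 48 * x = 1 (mod 59).
Step 2: Using the extended Euclidean algorithm or trial:
  48 * 16 = 768 = 13 * 59 + 1.
Step 3: Since 768 mod 59 = 1, the inverse is x = 16.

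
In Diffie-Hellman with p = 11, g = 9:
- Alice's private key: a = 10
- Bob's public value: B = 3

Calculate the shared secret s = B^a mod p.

Step 1: s = B^a mod p = 3^10 mod 11.
  3^1 mod 11 = 3
  3^2 mod 11 = (3 * 3) mod 11 = 9
  3^3 mod 11 = (9 * 3) mod 11 = 5
  3^4 mod 11 = (5 * 3) mod 11 = 4
  3^5 mod 11 = (4 * 3) mod 11 = 1
  3^6 mod 11 = (1 * 3) mod 11 = 3
  3^7 mod 11 = (3 * 3) mod 11 = 9
  3^8 mod 11 = (9 * 3) mod 11 = 5
  3^9 mod 11 = (5 * 3) mod 11 = 4
  3^10 mod 11 = (4 * 3) mod 11 = 1
Result: shared secret = 1.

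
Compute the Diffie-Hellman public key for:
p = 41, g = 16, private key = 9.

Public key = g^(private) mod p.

Step 1: A = g^a mod p = 16^9 mod 41.
  16^1 mod 41 = 16
  16^2 mod 41 = (16 * 16) mod 41 = 10
  16^3 mod 41 = (10 * 16) mod 41 = 37
  16^4 mod 41 = (37 * 16) mod 41 = 18
  16^5 mod 41 = (18 * 16) mod 41 = 1
  16^6 mod 41 = (1 * 16) mod 41 = 16
  16^7 mod 41 = (16 * 16) mod 41 = 10
  16^8 mod 41 = (10 * 16) mod 41 = 37
  16^9 mod 41 = (37 * 16) mod 41 = 18
Result: A = 18.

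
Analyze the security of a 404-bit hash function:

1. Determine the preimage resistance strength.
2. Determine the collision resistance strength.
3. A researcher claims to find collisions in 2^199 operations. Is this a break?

Step 1: Preimage resistance requires brute-force of 2^404 operations.
Step 2: Collision resistance (birthday bound) = 2^(404/2) = 2^202.
Step 3: The claimed attack costs 2^199 operations.
Step 4: Since 2^199 < 2^202, the claimed attack beats the generic birthday bound, so collision resistance is broken.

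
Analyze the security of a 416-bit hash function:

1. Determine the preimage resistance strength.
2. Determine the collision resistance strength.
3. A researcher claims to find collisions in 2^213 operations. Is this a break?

Step 1: Preimage resistance requires brute-force of 2^416 operations.
Step 2: Collision resistance (birthday bound) = 2^(416/2) = 2^208.
Step 3: The claimed attack costs 2^213 operations.
Step 4: Since 2^213 >= 2^208, the claimed attack is no faster than the generic birthday attack, so this does not break collision resistance.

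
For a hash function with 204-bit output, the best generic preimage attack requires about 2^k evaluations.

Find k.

Step 1: The hash has a 204-bit output.
Step 2: Preimage resistance means: given a digest h(x), it should be infeasible to find any input that hashes to it.
With a 204-bit output there are 2^204 possible digests, so a generic brute-force preimage search costs about 2^204 evaluations.
Step 3: Security level = 204 bits.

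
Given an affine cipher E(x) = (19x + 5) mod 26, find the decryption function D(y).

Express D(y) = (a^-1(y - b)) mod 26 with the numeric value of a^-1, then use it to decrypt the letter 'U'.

Step 1: Find a^-1, the modular inverse of 19 mod 26.
Step 2: We need 19 * a^-1 = 1 (mod 26).
Step 3: 19 * 11 = 209 = 8 * 26 + 1, so a^-1 = 11.
Step 4: D(y) = 11(y - 5) mod 26.
Step 5: Apply to 'U' (y = 20): D(20) = 11 * (20 - 5) mod 26 = 11 * 15 mod 26 = 9 -> 'J'.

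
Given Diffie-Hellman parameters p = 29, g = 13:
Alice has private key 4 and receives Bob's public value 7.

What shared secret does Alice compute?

Step 1: s = B^a mod p = 7^4 mod 29.
  7^1 mod 29 = 7
  7^2 mod 29 = (7 * 7) mod 29 = 20
  7^3 mod 29 = (20 * 7) mod 29 = 24
  7^4 mod 29 = (24 * 7) mod 29 = 23
Result: shared secret = 23.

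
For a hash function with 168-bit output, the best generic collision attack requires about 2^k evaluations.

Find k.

Step 1: The hash has a 168-bit output.
Step 2: Collision resistance means it should be infeasible to find any x != y with h(x) = h(y).
By the birthday bound, a generic collision search succeeds after about sqrt(2^168) = 2^(168/2) = 2^84 evaluations.
Step 3: Security level = 84 bits.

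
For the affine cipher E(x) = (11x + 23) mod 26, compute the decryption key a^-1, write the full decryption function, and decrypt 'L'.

Step 1: Find a^-1, the modular inverse of 11 mod 26.
Step 2: We need 11 * a^-1 = 1 (mod 26).
Step 3: 11 * 19 = 209 = 8 * 26 + 1, so a^-1 = 19.
Step 4: D(y) = 19(y - 23) mod 26.
Step 5: Apply to 'L' (y = 11): D(11) = 19 * (11 - 23) mod 26 = 19 * -12 mod 26 = 6 -> 'G'.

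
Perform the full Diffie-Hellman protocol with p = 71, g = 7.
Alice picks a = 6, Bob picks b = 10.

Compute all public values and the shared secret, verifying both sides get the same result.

Step 1: A = g^a mod p = 7^6 mod 71 = 2.
Step 2: B = g^b mod p = 7^10 mod 71 = 45.
Step 3: Alice computes s = B^a mod p = 45^6 mod 71 = 30.
Step 4: Bob computes s = A^b mod p = 2^10 mod 71 = 30.
Both sides agree: shared secret = 30.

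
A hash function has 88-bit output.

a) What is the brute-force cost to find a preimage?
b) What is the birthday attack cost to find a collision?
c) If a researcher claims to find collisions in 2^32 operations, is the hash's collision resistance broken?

Step 1: Preimage resistance requires brute-force of 2^88 operations.
Step 2: Collision resistance (birthday bound) = 2^(88/2) = 2^44.
Step 3: The claimed attack costs 2^32 operations.
Step 4: Since 2^32 < 2^44, the claimed attack beats the generic birthday bound, so collision resistance is broken.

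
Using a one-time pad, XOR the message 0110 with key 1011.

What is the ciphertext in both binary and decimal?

Step 1: Write out the XOR operation bit by bit:
  Message: 0110
  Key:     1011
  XOR:     1101
Step 2: Convert to decimal: 1101 = 13.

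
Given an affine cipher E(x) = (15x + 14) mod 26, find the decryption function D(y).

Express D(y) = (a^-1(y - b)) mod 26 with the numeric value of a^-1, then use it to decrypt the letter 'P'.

Step 1: Find a^-1, the modular inverse of 15 mod 26.
Step 2: We need 15 * a^-1 = 1 (mod 26).
Step 3: 15 * 7 = 105 = 4 * 26 + 1, so a^-1 = 7.
Step 4: D(y) = 7(y - 14) mod 26.
Step 5: Apply to 'P' (y = 15): D(15) = 7 * (15 - 14) mod 26 = 7 * 1 mod 26 = 7 -> 'H'.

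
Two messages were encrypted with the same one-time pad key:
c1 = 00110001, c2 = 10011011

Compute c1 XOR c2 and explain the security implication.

Step 1: c1 XOR c2 = (m1 XOR k) XOR (m2 XOR k).
Step 2: By XOR associativity/commutativity: = m1 XOR m2 XOR k XOR k = m1 XOR m2.
Step 3: 00110001 XOR 10011011 = 10101010 = 170.
Step 4: The key cancels out! An attacker learns m1 XOR m2 = 170, revealing the relationship between plaintexts.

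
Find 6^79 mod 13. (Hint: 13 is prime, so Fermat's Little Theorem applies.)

Step 1: Since 13 is prime, by Fermat's Little Theorem: 6^12 = 1 (mod 13).
Step 2: Reduce exponent: 79 mod 12 = 7.
Step 3: So 6^79 = 6^7 (mod 13).
Step 4: 6^7 mod 13 = 7.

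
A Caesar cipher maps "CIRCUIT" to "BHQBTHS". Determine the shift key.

Step 1: Compare first letters: C (position 2) -> B (position 1).
Step 2: Shift = (1 - 2) mod 26 = 25.
The shift value is 25.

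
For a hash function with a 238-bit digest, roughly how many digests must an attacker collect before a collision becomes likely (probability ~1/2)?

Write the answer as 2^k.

Step 1: The birthday paradox gives collision probability ~50% after sqrt(2^n) = 2^(n/2) hashes.
Step 2: For 238-bit output: 2^(238/2) = 2^119.
Step 3: Approximately 2^119 hash computations needed.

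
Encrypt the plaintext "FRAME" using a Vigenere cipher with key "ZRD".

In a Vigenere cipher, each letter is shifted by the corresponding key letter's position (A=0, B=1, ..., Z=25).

Step 1: Repeat key to match plaintext length:
  Plaintext: FRAME
  Key:       ZRDZR
Step 2: Encrypt each letter:
  F(5) + Z(25) = (5+25) mod 26 = 4 = E
  R(17) + R(17) = (17+17) mod 26 = 8 = I
  A(0) + D(3) = (0+3) mod 26 = 3 = D
  M(12) + Z(25) = (12+25) mod 26 = 11 = L
  E(4) + R(17) = (4+17) mod 26 = 21 = V
Ciphertext: EIDLV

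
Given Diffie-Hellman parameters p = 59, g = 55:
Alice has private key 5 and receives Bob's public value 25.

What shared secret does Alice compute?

Step 1: s = B^a mod p = 25^5 mod 59.
  25^1 mod 59 = 25
  25^2 mod 59 = (25 * 25) mod 59 = 35
  25^3 mod 59 = (35 * 25) mod 59 = 49
  25^4 mod 59 = (49 * 25) mod 59 = 45
  25^5 mod 59 = (45 * 25) mod 59 = 4
Result: shared secret = 4.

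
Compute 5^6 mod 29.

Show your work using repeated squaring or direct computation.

Step 1: Compute 5^6 mod 29 step by step, reducing modulo 29 at each step.
  5^1 mod 29 = 5
  5^2 mod 29 = (5 * 5) mod 29 = 25
  5^3 mod 29 = (25 * 5) mod 29 = 9
  5^4 mod 29 = (9 * 5) mod 29 = 16
  5^5 mod 29 = (16 * 5) mod 29 = 22
  5^6 mod 29 = (22 * 5) mod 29 = 23
Step 2: Result = 23.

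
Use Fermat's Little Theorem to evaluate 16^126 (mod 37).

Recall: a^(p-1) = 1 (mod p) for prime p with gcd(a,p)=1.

Step 1: Since 37 is prime, by Fermat's Little Theorem: 16^36 = 1 (mod 37).
Step 2: Reduce exponent: 126 mod 36 = 18.
Step 3: So 16^126 = 16^18 (mod 37).
Step 4: 16^18 mod 37 = 1.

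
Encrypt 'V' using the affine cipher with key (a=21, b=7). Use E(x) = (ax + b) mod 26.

Step 1: Convert 'V' to number: x = 21.
Step 2: E(21) = (21 * 21 + 7) mod 26 = 448 mod 26 = 6.
Step 3: Convert 6 back to letter: G.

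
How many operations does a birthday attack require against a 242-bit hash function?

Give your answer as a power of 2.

Step 1: The birthday paradox gives collision probability ~50% after sqrt(2^n) = 2^(n/2) hashes.
Step 2: For 242-bit output: 2^(242/2) = 2^121.
Step 3: Approximately 2^121 hash computations needed.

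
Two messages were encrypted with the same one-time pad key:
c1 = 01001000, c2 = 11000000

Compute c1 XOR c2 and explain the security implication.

Step 1: c1 XOR c2 = (m1 XOR k) XOR (m2 XOR k).
Step 2: By XOR associativity/commutativity: = m1 XOR m2 XOR k XOR k = m1 XOR m2.
Step 3: 01001000 XOR 11000000 = 10001000 = 136.
Step 4: The key cancels out! An attacker learns m1 XOR m2 = 136, revealing the relationship between plaintexts.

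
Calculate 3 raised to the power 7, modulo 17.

Step 1: Compute 3^7 mod 17 step by step, reducing modulo 17 at each step.
  3^1 mod 17 = 3
  3^2 mod 17 = (3 * 3) mod 17 = 9
  3^3 mod 17 = (9 * 3) mod 17 = 10
  3^4 mod 17 = (10 * 3) mod 17 = 13
  3^5 mod 17 = (13 * 3) mod 17 = 5
  3^6 mod 17 = (5 * 3) mod 17 = 15
  3^7 mod 17 = (15 * 3) mod 17 = 11
Step 2: Result = 11.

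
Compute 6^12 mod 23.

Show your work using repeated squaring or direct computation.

Step 1: Compute 6^12 mod 23 step by step, reducing modulo 23 at each step.
  6^1 mod 23 = 6
  6^2 mod 23 = (6 * 6) mod 23 = 13
  6^3 mod 23 = (13 * 6) mod 23 = 9
  6^4 mod 23 = (9 * 6) mod 23 = 8
  6^5 mod 23 = (8 * 6) mod 23 = 2
  6^6 mod 23 = (2 * 6) mod 23 = 12
  6^7 mod 23 = (12 * 6) mod 23 = 3
  6^8 mod 23 = (3 * 6) mod 23 = 18
  6^9 mod 23 = (18 * 6) mod 23 = 16
  6^10 mod 23 = (16 * 6) mod 23 = 4
  6^11 mod 23 = (4 * 6) mod 23 = 1
  6^12 mod 23 = (1 * 6) mod 23 = 6
Step 2: Result = 6.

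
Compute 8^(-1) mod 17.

Step 1: We need x such that 8 * x = 1 (mod 17).
Step 2: Using the extended Euclidean algorithm or trial:
  8 * 15 = 120 = 7 * 17 + 1.
Step 3: Since 120 mod 17 = 1, the inverse is x = 15.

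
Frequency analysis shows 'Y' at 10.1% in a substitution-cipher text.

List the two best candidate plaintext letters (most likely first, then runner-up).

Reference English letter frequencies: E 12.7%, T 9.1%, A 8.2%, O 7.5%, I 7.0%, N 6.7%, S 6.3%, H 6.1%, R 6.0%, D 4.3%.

Step 1: Observed frequency of 'Y' is 10.1%.
Step 2: Compute distances to each reference frequency and sort:
  T (9.1%): difference = 1.0% <-- BEST
  A (8.2%): difference = 1.9% <-- RUNNER-UP
  E (12.7%): difference = 2.6%
  O (7.5%): difference = 2.6%
  I (7.0%): difference = 3.1%
Step 3: Most likely is 'T' (9.1%, diff 1.0%); second most likely is 'A' (8.2%, diff 1.9%).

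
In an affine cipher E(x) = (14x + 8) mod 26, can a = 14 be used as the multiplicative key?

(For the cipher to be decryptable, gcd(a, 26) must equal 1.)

Step 1: Compute gcd(14, 26).
Step 2: gcd(14, 26) = 2.
Since gcd = 2 != 1, 14 shares a common factor with 26, so it cannot be used.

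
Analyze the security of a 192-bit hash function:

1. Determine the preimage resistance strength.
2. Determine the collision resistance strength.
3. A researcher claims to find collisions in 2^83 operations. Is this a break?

Step 1: Preimage resistance requires brute-force of 2^192 operations.
Step 2: Collision resistance (birthday bound) = 2^(192/2) = 2^96.
Step 3: The claimed attack costs 2^83 operations.
Step 4: Since 2^83 < 2^96, the claimed attack beats the generic birthday bound, so collision resistance is broken.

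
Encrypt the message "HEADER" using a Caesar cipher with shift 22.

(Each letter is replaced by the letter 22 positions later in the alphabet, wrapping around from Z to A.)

Step 1: For each letter, shift forward by 22 positions (mod 26).
  H (position 7) -> position (7+22) mod 26 = 3 -> D
  E (position 4) -> position (4+22) mod 26 = 0 -> A
  A (position 0) -> position (0+22) mod 26 = 22 -> W
  D (position 3) -> position (3+22) mod 26 = 25 -> Z
  E (position 4) -> position (4+22) mod 26 = 0 -> A
  R (position 17) -> position (17+22) mod 26 = 13 -> N
Result: DAWZAN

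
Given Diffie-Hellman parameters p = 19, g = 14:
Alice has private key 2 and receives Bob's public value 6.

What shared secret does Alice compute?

Step 1: s = B^a mod p = 6^2 mod 19.
  6^1 mod 19 = 6
  6^2 mod 19 = (6 * 6) mod 19 = 17
Result: shared secret = 17.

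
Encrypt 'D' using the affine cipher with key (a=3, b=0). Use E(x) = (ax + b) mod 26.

Step 1: Convert 'D' to number: x = 3.
Step 2: E(3) = (3 * 3 + 0) mod 26 = 9 mod 26 = 9.
Step 3: Convert 9 back to letter: J.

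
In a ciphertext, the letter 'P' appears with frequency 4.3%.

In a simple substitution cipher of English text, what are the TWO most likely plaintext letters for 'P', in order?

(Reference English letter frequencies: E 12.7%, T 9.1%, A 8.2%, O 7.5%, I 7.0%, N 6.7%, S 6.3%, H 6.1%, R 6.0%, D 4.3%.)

Step 1: Observed frequency of 'P' is 4.3%.
Step 2: Compute distances to each reference frequency and sort:
  D (4.3%): difference = 0.0% <-- BEST
  R (6.0%): difference = 1.7% <-- RUNNER-UP
  H (6.1%): difference = 1.8%
  S (6.3%): difference = 2.0%
  N (6.7%): difference = 2.4%
Step 3: Most likely is 'D' (4.3%, diff 0.0%); second most likely is 'R' (6.0%, diff 1.7%).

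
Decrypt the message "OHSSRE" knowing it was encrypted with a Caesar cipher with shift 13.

Step 1: Reverse the shift by subtracting 13 from each letter position.
  O (position 14) -> position (14-13) mod 26 = 1 -> B
  H (position 7) -> position (7-13) mod 26 = 20 -> U
  S (position 18) -> position (18-13) mod 26 = 5 -> F
  S (position 18) -> position (18-13) mod 26 = 5 -> F
  R (position 17) -> position (17-13) mod 26 = 4 -> E
  E (position 4) -> position (4-13) mod 26 = 17 -> R
Decrypted message: BUFFER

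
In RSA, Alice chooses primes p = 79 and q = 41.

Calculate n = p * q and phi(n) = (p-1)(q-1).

Step 1: n = p * q = 79 * 41 = 3239.
Step 2: phi(n) = (p-1)(q-1) = 78 * 40 = 3120.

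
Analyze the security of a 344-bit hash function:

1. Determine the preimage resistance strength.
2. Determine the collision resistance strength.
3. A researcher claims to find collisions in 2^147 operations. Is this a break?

Step 1: Preimage resistance requires brute-force of 2^344 operations.
Step 2: Collision resistance (birthday bound) = 2^(344/2) = 2^172.
Step 3: The claimed attack costs 2^147 operations.
Step 4: Since 2^147 < 2^172, the claimed attack beats the generic birthday bound, so collision resistance is broken.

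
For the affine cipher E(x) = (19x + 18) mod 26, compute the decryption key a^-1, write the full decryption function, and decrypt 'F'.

Step 1: Find a^-1, the modular inverse of 19 mod 26.
Step 2: We need 19 * a^-1 = 1 (mod 26).
Step 3: 19 * 11 = 209 = 8 * 26 + 1, so a^-1 = 11.
Step 4: D(y) = 11(y - 18) mod 26.
Step 5: Apply to 'F' (y = 5): D(5) = 11 * (5 - 18) mod 26 = 11 * -13 mod 26 = 13 -> 'N'.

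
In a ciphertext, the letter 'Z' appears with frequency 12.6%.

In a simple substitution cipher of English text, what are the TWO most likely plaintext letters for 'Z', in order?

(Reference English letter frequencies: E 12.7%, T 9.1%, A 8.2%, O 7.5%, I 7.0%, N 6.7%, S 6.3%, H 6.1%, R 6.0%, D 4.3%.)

Step 1: Observed frequency of 'Z' is 12.6%.
Step 2: Compute distances to each reference frequency and sort:
  E (12.7%): difference = 0.1% <-- BEST
  T (9.1%): difference = 3.5% <-- RUNNER-UP
  A (8.2%): difference = 4.4%
  O (7.5%): difference = 5.1%
  I (7.0%): difference = 5.6%
Step 3: Most likely is 'E' (12.7%, diff 0.1%); second most likely is 'T' (9.1%, diff 3.5%).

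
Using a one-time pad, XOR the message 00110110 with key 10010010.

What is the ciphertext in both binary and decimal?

Step 1: Write out the XOR operation bit by bit:
  Message: 00110110
  Key:     10010010
  XOR:     10100100
Step 2: Convert to decimal: 10100100 = 164.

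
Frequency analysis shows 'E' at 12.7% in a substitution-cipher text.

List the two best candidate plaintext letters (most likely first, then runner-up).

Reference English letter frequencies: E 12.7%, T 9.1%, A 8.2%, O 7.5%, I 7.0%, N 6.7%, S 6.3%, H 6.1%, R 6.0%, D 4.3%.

Step 1: Observed frequency of 'E' is 12.7%.
Step 2: Compute distances to each reference frequency and sort:
  E (12.7%): difference = 0.0% <-- BEST
  T (9.1%): difference = 3.6% <-- RUNNER-UP
  A (8.2%): difference = 4.5%
  O (7.5%): difference = 5.2%
  I (7.0%): difference = 5.7%
Step 3: Most likely is 'E' (12.7%, diff 0.0%); second most likely is 'T' (9.1%, diff 3.6%).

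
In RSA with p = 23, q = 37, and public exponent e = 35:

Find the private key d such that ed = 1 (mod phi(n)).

Step 1: n = 23 * 37 = 851.
Step 2: phi(n) = 22 * 36 = 792.
Step 3: Find d such that 35 * d = 1 (mod 792).
Step 4: d = 35^(-1) mod 792 = 611.
Verification: 35 * 611 = 21385 = 27 * 792 + 1.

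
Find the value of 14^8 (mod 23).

Step 1: Compute 14^8 mod 23 step by step, reducing modulo 23 at each step.
  14^1 mod 23 = 14
  14^2 mod 23 = (14 * 14) mod 23 = 12
  14^3 mod 23 = (12 * 14) mod 23 = 7
  14^4 mod 23 = (7 * 14) mod 23 = 6
  14^5 mod 23 = (6 * 14) mod 23 = 15
  14^6 mod 23 = (15 * 14) mod 23 = 3
  14^7 mod 23 = (3 * 14) mod 23 = 19
  14^8 mod 23 = (19 * 14) mod 23 = 13
Step 2: Result = 13.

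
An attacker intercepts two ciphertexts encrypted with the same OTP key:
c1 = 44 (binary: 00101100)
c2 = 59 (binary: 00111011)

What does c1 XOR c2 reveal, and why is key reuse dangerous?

Step 1: c1 XOR c2 = (m1 XOR k) XOR (m2 XOR k).
Step 2: By XOR associativity/commutativity: = m1 XOR m2 XOR k XOR k = m1 XOR m2.
Step 3: 00101100 XOR 00111011 = 00010111 = 23.
Step 4: The key cancels out! An attacker learns m1 XOR m2 = 23, revealing the relationship between plaintexts.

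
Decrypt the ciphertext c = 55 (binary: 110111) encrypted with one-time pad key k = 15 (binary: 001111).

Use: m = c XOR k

Step 1: XOR ciphertext with key:
  Ciphertext: 110111
  Key:        001111
  XOR:        111000
Step 2: Plaintext = 111000 = 56 in decimal.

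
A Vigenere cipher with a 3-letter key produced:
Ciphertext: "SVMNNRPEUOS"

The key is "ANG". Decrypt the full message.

Step 1: Key 'ANG' has length 3. Extended key: ANGANGANGAN
Step 2: Decrypt each position:
  S(18) - A(0) = 18 = S
  V(21) - N(13) = 8 = I
  M(12) - G(6) = 6 = G
  N(13) - A(0) = 13 = N
  N(13) - N(13) = 0 = A
  R(17) - G(6) = 11 = L
  P(15) - A(0) = 15 = P
  E(4) - N(13) = 17 = R
  U(20) - G(6) = 14 = O
  O(14) - A(0) = 14 = O
  S(18) - N(13) = 5 = F
Plaintext: SIGNALPROOF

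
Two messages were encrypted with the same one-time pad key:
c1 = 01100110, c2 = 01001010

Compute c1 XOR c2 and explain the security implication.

Step 1: c1 XOR c2 = (m1 XOR k) XOR (m2 XOR k).
Step 2: By XOR associativity/commutativity: = m1 XOR m2 XOR k XOR k = m1 XOR m2.
Step 3: 01100110 XOR 01001010 = 00101100 = 44.
Step 4: The key cancels out! An attacker learns m1 XOR m2 = 44, revealing the relationship between plaintexts.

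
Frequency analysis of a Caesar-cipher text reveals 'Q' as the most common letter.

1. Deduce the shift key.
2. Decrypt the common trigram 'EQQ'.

Step 1: In English, 'E' is the most frequent letter (12.7%).
Step 2: The most frequent ciphertext letter is 'Q' (position 16).
Step 3: Shift = (16 - 4) mod 26 = 12.
Step 4: Decrypt 'EQQ' by shifting back 12:
  E -> S
  Q -> E
  Q -> E
Step 5: 'EQQ' decrypts to 'SEE'.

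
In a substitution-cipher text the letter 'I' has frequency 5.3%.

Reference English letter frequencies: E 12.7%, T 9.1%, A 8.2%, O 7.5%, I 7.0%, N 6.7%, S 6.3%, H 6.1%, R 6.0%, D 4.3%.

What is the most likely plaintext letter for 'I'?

Step 1: The observed frequency is 5.3%.
Step 2: Compare with English frequencies:
  E: 12.7% (difference: 7.4%)
  T: 9.1% (difference: 3.8%)
  A: 8.2% (difference: 2.9%)
  O: 7.5% (difference: 2.2%)
  I: 7.0% (difference: 1.7%)
  N: 6.7% (difference: 1.4%)
  S: 6.3% (difference: 1.0%)
  H: 6.1% (difference: 0.8%)
  R: 6.0% (difference: 0.7%) <-- closest
  D: 4.3% (difference: 1.0%)
Step 3: 'I' most likely represents 'R' (frequency 6.0%).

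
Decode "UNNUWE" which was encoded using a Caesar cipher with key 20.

Step 1: Reverse the shift by subtracting 20 from each letter position.
  U (position 20) -> position (20-20) mod 26 = 0 -> A
  N (position 13) -> position (13-20) mod 26 = 19 -> T
  N (position 13) -> position (13-20) mod 26 = 19 -> T
  U (position 20) -> position (20-20) mod 26 = 0 -> A
  W (position 22) -> position (22-20) mod 26 = 2 -> C
  E (position 4) -> position (4-20) mod 26 = 10 -> K
Decrypted message: ATTACK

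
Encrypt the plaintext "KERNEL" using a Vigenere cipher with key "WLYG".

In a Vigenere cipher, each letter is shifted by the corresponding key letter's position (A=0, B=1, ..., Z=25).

Step 1: Repeat key to match plaintext length:
  Plaintext: KERNEL
  Key:       WLYGWL
Step 2: Encrypt each letter:
  K(10) + W(22) = (10+22) mod 26 = 6 = G
  E(4) + L(11) = (4+11) mod 26 = 15 = P
  R(17) + Y(24) = (17+24) mod 26 = 15 = P
  N(13) + G(6) = (13+6) mod 26 = 19 = T
  E(4) + W(22) = (4+22) mod 26 = 0 = A
  L(11) + L(11) = (11+11) mod 26 = 22 = W
Ciphertext: GPPTAW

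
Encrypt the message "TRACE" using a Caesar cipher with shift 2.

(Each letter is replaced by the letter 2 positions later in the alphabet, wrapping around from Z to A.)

Step 1: For each letter, shift forward by 2 positions (mod 26).
  T (position 19) -> position (19+2) mod 26 = 21 -> V
  R (position 17) -> position (17+2) mod 26 = 19 -> T
  A (position 0) -> position (0+2) mod 26 = 2 -> C
  C (position 2) -> position (2+2) mod 26 = 4 -> E
  E (position 4) -> position (4+2) mod 26 = 6 -> G
Result: VTCEG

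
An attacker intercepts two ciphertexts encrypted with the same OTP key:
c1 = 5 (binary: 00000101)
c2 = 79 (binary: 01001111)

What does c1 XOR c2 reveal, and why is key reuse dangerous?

Step 1: c1 XOR c2 = (m1 XOR k) XOR (m2 XOR k).
Step 2: By XOR associativity/commutativity: = m1 XOR m2 XOR k XOR k = m1 XOR m2.
Step 3: 00000101 XOR 01001111 = 01001010 = 74.
Step 4: The key cancels out! An attacker learns m1 XOR m2 = 74, revealing the relationship between plaintexts.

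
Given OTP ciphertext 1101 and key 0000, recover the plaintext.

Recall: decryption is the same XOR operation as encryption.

Step 1: XOR ciphertext with key:
  Ciphertext: 1101
  Key:        0000
  XOR:        1101
Step 2: Plaintext = 1101 = 13 in decimal.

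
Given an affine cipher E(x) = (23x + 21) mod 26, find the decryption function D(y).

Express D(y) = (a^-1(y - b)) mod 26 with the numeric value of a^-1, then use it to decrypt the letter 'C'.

Step 1: Find a^-1, the modular inverse of 23 mod 26.
Step 2: We need 23 * a^-1 = 1 (mod 26).
Step 3: 23 * 17 = 391 = 15 * 26 + 1, so a^-1 = 17.
Step 4: D(y) = 17(y - 21) mod 26.
Step 5: Apply to 'C' (y = 2): D(2) = 17 * (2 - 21) mod 26 = 17 * -19 mod 26 = 15 -> 'P'.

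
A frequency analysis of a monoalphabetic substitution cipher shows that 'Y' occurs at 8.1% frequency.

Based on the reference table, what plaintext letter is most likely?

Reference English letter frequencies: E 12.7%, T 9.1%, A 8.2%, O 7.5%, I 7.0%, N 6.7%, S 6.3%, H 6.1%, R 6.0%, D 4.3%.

Step 1: The observed frequency is 8.1%.
Step 2: Compare with English frequencies:
  E: 12.7% (difference: 4.6%)
  T: 9.1% (difference: 1.0%)
  A: 8.2% (difference: 0.1%) <-- closest
  O: 7.5% (difference: 0.6%)
  I: 7.0% (difference: 1.1%)
  N: 6.7% (difference: 1.4%)
  S: 6.3% (difference: 1.8%)
  H: 6.1% (difference: 2.0%)
  R: 6.0% (difference: 2.1%)
  D: 4.3% (difference: 3.8%)
Step 3: 'Y' most likely represents 'A' (frequency 8.2%).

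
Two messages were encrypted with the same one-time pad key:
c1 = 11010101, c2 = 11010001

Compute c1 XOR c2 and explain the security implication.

Step 1: c1 XOR c2 = (m1 XOR k) XOR (m2 XOR k).
Step 2: By XOR associativity/commutativity: = m1 XOR m2 XOR k XOR k = m1 XOR m2.
Step 3: 11010101 XOR 11010001 = 00000100 = 4.
Step 4: The key cancels out! An attacker learns m1 XOR m2 = 4, revealing the relationship between plaintexts.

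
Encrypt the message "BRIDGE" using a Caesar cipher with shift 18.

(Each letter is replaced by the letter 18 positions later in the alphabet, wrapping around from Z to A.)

Step 1: For each letter, shift forward by 18 positions (mod 26).
  B (position 1) -> position (1+18) mod 26 = 19 -> T
  R (position 17) -> position (17+18) mod 26 = 9 -> J
  I (position 8) -> position (8+18) mod 26 = 0 -> A
  D (position 3) -> position (3+18) mod 26 = 21 -> V
  G (position 6) -> position (6+18) mod 26 = 24 -> Y
  E (position 4) -> position (4+18) mod 26 = 22 -> W
Result: TJAVYW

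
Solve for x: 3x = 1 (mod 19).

Step 1: We need x such that 3 * x = 1 (mod 19).
Step 2: Using the extended Euclidean algorithm or trial:
  3 * 13 = 39 = 2 * 19 + 1.
Step 3: Since 39 mod 19 = 1, the inverse is x = 13.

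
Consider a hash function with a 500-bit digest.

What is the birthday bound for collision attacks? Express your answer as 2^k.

Step 1: The birthday paradox gives collision probability ~50% after sqrt(2^n) = 2^(n/2) hashes.
Step 2: For 500-bit output: 2^(500/2) = 2^250.
Step 3: Approximately 2^250 hash computations needed.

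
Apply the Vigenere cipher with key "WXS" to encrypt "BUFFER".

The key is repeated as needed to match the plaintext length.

Step 1: Repeat key to match plaintext length:
  Plaintext: BUFFER
  Key:       WXSWXS
Step 2: Encrypt each letter:
  B(1) + W(22) = (1+22) mod 26 = 23 = X
  U(20) + X(23) = (20+23) mod 26 = 17 = R
  F(5) + S(18) = (5+18) mod 26 = 23 = X
  F(5) + W(22) = (5+22) mod 26 = 1 = B
  E(4) + X(23) = (4+23) mod 26 = 1 = B
  R(17) + S(18) = (17+18) mod 26 = 9 = J
Ciphertext: XRXBBJ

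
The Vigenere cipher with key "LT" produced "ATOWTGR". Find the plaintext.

Step 1: Extend key: LTLTLTL
Step 2: Decrypt each letter (c - k) mod 26:
  A(0) - L(11) = (0-11) mod 26 = 15 = P
  T(19) - T(19) = (19-19) mod 26 = 0 = A
  O(14) - L(11) = (14-11) mod 26 = 3 = D
  W(22) - T(19) = (22-19) mod 26 = 3 = D
  T(19) - L(11) = (19-11) mod 26 = 8 = I
  G(6) - T(19) = (6-19) mod 26 = 13 = N
  R(17) - L(11) = (17-11) mod 26 = 6 = G
Plaintext: PADDING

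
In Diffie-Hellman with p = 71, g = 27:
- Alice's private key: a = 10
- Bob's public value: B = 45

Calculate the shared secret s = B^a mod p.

Step 1: s = B^a mod p = 45^10 mod 71.
  45^1 mod 71 = 45
  45^2 mod 71 = (45 * 45) mod 71 = 37
  45^3 mod 71 = (37 * 45) mod 71 = 32
  45^4 mod 71 = (32 * 45) mod 71 = 20
  45^5 mod 71 = (20 * 45) mod 71 = 48
  45^6 mod 71 = (48 * 45) mod 71 = 30
  45^7 mod 71 = (30 * 45) mod 71 = 1
  45^8 mod 71 = (1 * 45) mod 71 = 45
  45^9 mod 71 = (45 * 45) mod 71 = 37
  45^10 mod 71 = (37 * 45) mod 71 = 32
Result: shared secret = 32.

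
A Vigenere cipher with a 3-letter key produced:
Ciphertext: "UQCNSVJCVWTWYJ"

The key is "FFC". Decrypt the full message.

Step 1: Key 'FFC' has length 3. Extended key: FFCFFCFFCFFCFF
Step 2: Decrypt each position:
  U(20) - F(5) = 15 = P
  Q(16) - F(5) = 11 = L
  C(2) - C(2) = 0 = A
  N(13) - F(5) = 8 = I
  S(18) - F(5) = 13 = N
  V(21) - C(2) = 19 = T
  J(9) - F(5) = 4 = E
  C(2) - F(5) = 23 = X
  V(21) - C(2) = 19 = T
  W(22) - F(5) = 17 = R
  T(19) - F(5) = 14 = O
  W(22) - C(2) = 20 = U
  Y(24) - F(5) = 19 = T
  J(9) - F(5) = 4 = E
Plaintext: PLAINTEXTROUTE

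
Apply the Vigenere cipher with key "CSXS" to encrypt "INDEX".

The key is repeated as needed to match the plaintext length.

Step 1: Repeat key to match plaintext length:
  Plaintext: INDEX
  Key:       CSXSC
Step 2: Encrypt each letter:
  I(8) + C(2) = (8+2) mod 26 = 10 = K
  N(13) + S(18) = (13+18) mod 26 = 5 = F
  D(3) + X(23) = (3+23) mod 26 = 0 = A
  E(4) + S(18) = (4+18) mod 26 = 22 = W
  X(23) + C(2) = (23+2) mod 26 = 25 = Z
Ciphertext: KFAWZ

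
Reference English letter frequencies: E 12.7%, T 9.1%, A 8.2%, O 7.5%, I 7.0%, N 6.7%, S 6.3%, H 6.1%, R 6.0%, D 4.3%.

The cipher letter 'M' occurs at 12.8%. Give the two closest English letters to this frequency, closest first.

Step 1: Observed frequency of 'M' is 12.8%.
Step 2: Compute distances to each reference frequency and sort:
  E (12.7%): difference = 0.1% <-- BEST
  T (9.1%): difference = 3.7% <-- RUNNER-UP
  A (8.2%): difference = 4.6%
  O (7.5%): difference = 5.3%
  I (7.0%): difference = 5.8%
Step 3: Most likely is 'E' (12.7%, diff 0.1%); second most likely is 'T' (9.1%, diff 3.7%).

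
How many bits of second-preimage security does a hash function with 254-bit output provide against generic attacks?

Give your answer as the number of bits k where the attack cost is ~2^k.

Step 1: The hash has a 254-bit output.
Step 2: Second-preimage resistance means: given a specific input x, it should be infeasible to find a different y with h(y) = h(x).
With a 254-bit output, a generic search for a second preimage costs about 2^254 evaluations (each trial matches the fixed target with probability 2^-254).
Step 3: Security level = 254 bits.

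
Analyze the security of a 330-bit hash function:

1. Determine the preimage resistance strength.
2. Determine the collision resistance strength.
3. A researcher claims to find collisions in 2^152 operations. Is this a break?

Step 1: Preimage resistance requires brute-force of 2^330 operations.
Step 2: Collision resistance (birthday bound) = 2^(330/2) = 2^165.
Step 3: The claimed attack costs 2^152 operations.
Step 4: Since 2^152 < 2^165, the claimed attack beats the generic birthday bound, so collision resistance is broken.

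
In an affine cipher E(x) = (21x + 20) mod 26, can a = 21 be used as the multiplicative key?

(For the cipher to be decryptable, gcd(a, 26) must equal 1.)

Step 1: Compute gcd(21, 26).
Step 2: gcd(21, 26) = 1.
Since gcd = 1, 21 is coprime with 26, so it is a valid key.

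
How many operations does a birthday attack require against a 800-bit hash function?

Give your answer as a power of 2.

Step 1: The birthday paradox gives collision probability ~50% after sqrt(2^n) = 2^(n/2) hashes.
Step 2: For 800-bit output: 2^(800/2) = 2^400.
Step 3: Approximately 2^400 hash computations needed.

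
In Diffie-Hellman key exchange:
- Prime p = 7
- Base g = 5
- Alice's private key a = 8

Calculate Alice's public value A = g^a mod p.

Step 1: A = g^a mod p = 5^8 mod 7.
  5^1 mod 7 = 5
  5^2 mod 7 = (5 * 5) mod 7 = 4
  5^3 mod 7 = (4 * 5) mod 7 = 6
  5^4 mod 7 = (6 * 5) mod 7 = 2
  5^5 mod 7 = (2 * 5) mod 7 = 3
  5^6 mod 7 = (3 * 5) mod 7 = 1
  5^7 mod 7 = (1 * 5) mod 7 = 5
  5^8 mod 7 = (5 * 5) mod 7 = 4
Result: A = 4.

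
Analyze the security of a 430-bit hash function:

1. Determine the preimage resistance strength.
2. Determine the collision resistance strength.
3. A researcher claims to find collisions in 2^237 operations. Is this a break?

Step 1: Preimage resistance requires brute-force of 2^430 operations.
Step 2: Collision resistance (birthday bound) = 2^(430/2) = 2^215.
Step 3: The claimed attack costs 2^237 operations.
Step 4: Since 2^237 >= 2^215, the claimed attack is no faster than the generic birthday attack, so this does not break collision resistance.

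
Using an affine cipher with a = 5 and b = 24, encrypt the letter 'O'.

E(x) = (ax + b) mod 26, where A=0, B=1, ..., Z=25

Step 1: Convert 'O' to number: x = 14.
Step 2: E(14) = (5 * 14 + 24) mod 26 = 94 mod 26 = 16.
Step 3: Convert 16 back to letter: Q.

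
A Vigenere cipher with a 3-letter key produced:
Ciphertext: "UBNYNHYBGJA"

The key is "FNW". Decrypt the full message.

Step 1: Key 'FNW' has length 3. Extended key: FNWFNWFNWFN
Step 2: Decrypt each position:
  U(20) - F(5) = 15 = P
  B(1) - N(13) = 14 = O
  N(13) - W(22) = 17 = R
  Y(24) - F(5) = 19 = T
  N(13) - N(13) = 0 = A
  H(7) - W(22) = 11 = L
  Y(24) - F(5) = 19 = T
  B(1) - N(13) = 14 = O
  G(6) - W(22) = 10 = K
  J(9) - F(5) = 4 = E
  A(0) - N(13) = 13 = N
Plaintext: PORTALTOKEN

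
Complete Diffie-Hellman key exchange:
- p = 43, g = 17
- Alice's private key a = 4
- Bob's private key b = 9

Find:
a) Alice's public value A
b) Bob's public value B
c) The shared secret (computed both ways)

Step 1: A = g^a mod p = 17^4 mod 43 = 15.
Step 2: B = g^b mod p = 17^9 mod 43 = 41.
Step 3: Alice computes s = B^a mod p = 41^4 mod 43 = 16.
Step 4: Bob computes s = A^b mod p = 15^9 mod 43 = 16.
Both sides agree: shared secret = 16.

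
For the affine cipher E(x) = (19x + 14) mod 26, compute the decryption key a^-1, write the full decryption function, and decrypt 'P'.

Step 1: Find a^-1, the modular inverse of 19 mod 26.
Step 2: We need 19 * a^-1 = 1 (mod 26).
Step 3: 19 * 11 = 209 = 8 * 26 + 1, so a^-1 = 11.
Step 4: D(y) = 11(y - 14) mod 26.
Step 5: Apply to 'P' (y = 15): D(15) = 11 * (15 - 14) mod 26 = 11 * 1 mod 26 = 11 -> 'L'.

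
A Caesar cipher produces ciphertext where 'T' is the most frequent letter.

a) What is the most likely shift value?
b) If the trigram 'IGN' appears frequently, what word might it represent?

Step 1: In English, 'E' is the most frequent letter (12.7%).
Step 2: The most frequent ciphertext letter is 'T' (position 19).
Step 3: Shift = (19 - 4) mod 26 = 15.
Step 4: Decrypt 'IGN' by shifting back 15:
  I -> T
  G -> R
  N -> Y
Step 5: 'IGN' decrypts to 'TRY'.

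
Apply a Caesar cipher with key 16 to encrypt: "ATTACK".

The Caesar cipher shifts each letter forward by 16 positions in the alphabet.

Step 1: For each letter, shift forward by 16 positions (mod 26).
  A (position 0) -> position (0+16) mod 26 = 16 -> Q
  T (position 19) -> position (19+16) mod 26 = 9 -> J
  T (position 19) -> position (19+16) mod 26 = 9 -> J
  A (position 0) -> position (0+16) mod 26 = 16 -> Q
  C (position 2) -> position (2+16) mod 26 = 18 -> S
  K (position 10) -> position (10+16) mod 26 = 0 -> A
Result: QJJQSA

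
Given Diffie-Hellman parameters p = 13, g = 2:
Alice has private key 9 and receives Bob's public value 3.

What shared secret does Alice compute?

Step 1: s = B^a mod p = 3^9 mod 13.
  3^1 mod 13 = 3
  3^2 mod 13 = (3 * 3) mod 13 = 9
  3^3 mod 13 = (9 * 3) mod 13 = 1
  3^4 mod 13 = (1 * 3) mod 13 = 3
  3^5 mod 13 = (3 * 3) mod 13 = 9
  3^6 mod 13 = (9 * 3) mod 13 = 1
  3^7 mod 13 = (1 * 3) mod 13 = 3
  3^8 mod 13 = (3 * 3) mod 13 = 9
  3^9 mod 13 = (9 * 3) mod 13 = 1
Result: shared secret = 1.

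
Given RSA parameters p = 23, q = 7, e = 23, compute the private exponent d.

Step 1: n = 23 * 7 = 161.
Step 2: phi(n) = 22 * 6 = 132.
Step 3: Find d such that 23 * d = 1 (mod 132).
Step 4: d = 23^(-1) mod 132 = 23.
Verification: 23 * 23 = 529 = 4 * 132 + 1.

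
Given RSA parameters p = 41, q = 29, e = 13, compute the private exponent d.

Step 1: n = 41 * 29 = 1189.
Step 2: phi(n) = 40 * 28 = 1120.
Step 3: Find d such that 13 * d = 1 (mod 1120).
Step 4: d = 13^(-1) mod 1120 = 517.
Verification: 13 * 517 = 6721 = 6 * 1120 + 1.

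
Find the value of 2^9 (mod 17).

Step 1: Compute 2^9 mod 17 step by step, reducing modulo 17 at each step.
  2^1 mod 17 = 2
  2^2 mod 17 = (2 * 2) mod 17 = 4
  2^3 mod 17 = (4 * 2) mod 17 = 8
  2^4 mod 17 = (8 * 2) mod 17 = 16
  2^5 mod 17 = (16 * 2) mod 17 = 15
  2^6 mod 17 = (15 * 2) mod 17 = 13
  2^7 mod 17 = (13 * 2) mod 17 = 9
  2^8 mod 17 = (9 * 2) mod 17 = 1
  2^9 mod 17 = (1 * 2) mod 17 = 2
Step 2: Result = 2.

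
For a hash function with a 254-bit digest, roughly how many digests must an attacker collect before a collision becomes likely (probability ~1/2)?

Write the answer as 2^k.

Step 1: The birthday paradox gives collision probability ~50% after sqrt(2^n) = 2^(n/2) hashes.
Step 2: For 254-bit output: 2^(254/2) = 2^127.
Step 3: Approximately 2^127 hash computations needed.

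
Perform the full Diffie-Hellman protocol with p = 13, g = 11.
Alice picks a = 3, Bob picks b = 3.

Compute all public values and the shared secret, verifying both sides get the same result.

Step 1: A = g^a mod p = 11^3 mod 13 = 5.
Step 2: B = g^b mod p = 11^3 mod 13 = 5.
Step 3: Alice computes s = B^a mod p = 5^3 mod 13 = 8.
Step 4: Bob computes s = A^b mod p = 5^3 mod 13 = 8.
Both sides agree: shared secret = 8.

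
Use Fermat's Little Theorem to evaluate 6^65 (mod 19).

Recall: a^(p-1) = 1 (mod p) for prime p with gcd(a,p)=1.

Step 1: Since 19 is prime, by Fermat's Little Theorem: 6^18 = 1 (mod 19).
Step 2: Reduce exponent: 65 mod 18 = 11.
Step 3: So 6^65 = 6^11 (mod 19).
Step 4: 6^11 mod 19 = 17.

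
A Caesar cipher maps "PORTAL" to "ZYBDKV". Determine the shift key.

Step 1: Compare first letters: P (position 15) -> Z (position 25).
Step 2: Shift = (25 - 15) mod 26 = 10.
The shift value is 10.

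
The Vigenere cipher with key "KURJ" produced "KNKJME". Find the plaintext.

Step 1: Extend key: KURJKU
Step 2: Decrypt each letter (c - k) mod 26:
  K(10) - K(10) = (10-10) mod 26 = 0 = A
  N(13) - U(20) = (13-20) mod 26 = 19 = T
  K(10) - R(17) = (10-17) mod 26 = 19 = T
  J(9) - J(9) = (9-9) mod 26 = 0 = A
  M(12) - K(10) = (12-10) mod 26 = 2 = C
  E(4) - U(20) = (4-20) mod 26 = 10 = K
Plaintext: ATTACK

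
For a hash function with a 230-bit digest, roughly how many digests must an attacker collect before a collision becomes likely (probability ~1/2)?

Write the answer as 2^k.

Step 1: The birthday paradox gives collision probability ~50% after sqrt(2^n) = 2^(n/2) hashes.
Step 2: For 230-bit output: 2^(230/2) = 2^115.
Step 3: Approximately 2^115 hash computations needed.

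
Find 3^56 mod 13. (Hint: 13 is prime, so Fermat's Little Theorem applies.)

Step 1: Since 13 is prime, by Fermat's Little Theorem: 3^12 = 1 (mod 13).
Step 2: Reduce exponent: 56 mod 12 = 8.
Step 3: So 3^56 = 3^8 (mod 13).
Step 4: 3^8 mod 13 = 9.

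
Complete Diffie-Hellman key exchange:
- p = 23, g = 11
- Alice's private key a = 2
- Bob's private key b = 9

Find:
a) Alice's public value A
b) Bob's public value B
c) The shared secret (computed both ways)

Step 1: A = g^a mod p = 11^2 mod 23 = 6.
Step 2: B = g^b mod p = 11^9 mod 23 = 19.
Step 3: Alice computes s = B^a mod p = 19^2 mod 23 = 16.
Step 4: Bob computes s = A^b mod p = 6^9 mod 23 = 16.
Both sides agree: shared secret = 16.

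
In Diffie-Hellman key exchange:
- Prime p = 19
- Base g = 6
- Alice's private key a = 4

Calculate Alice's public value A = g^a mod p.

Step 1: A = g^a mod p = 6^4 mod 19.
  6^1 mod 19 = 6
  6^2 mod 19 = (6 * 6) mod 19 = 17
  6^3 mod 19 = (17 * 6) mod 19 = 7
  6^4 mod 19 = (7 * 6) mod 19 = 4
Result: A = 4.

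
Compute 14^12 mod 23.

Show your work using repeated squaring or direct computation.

Step 1: Compute 14^12 mod 23 step by step, reducing modulo 23 at each step.
  14^1 mod 23 = 14
  14^2 mod 23 = (14 * 14) mod 23 = 12
  14^3 mod 23 = (12 * 14) mod 23 = 7
  14^4 mod 23 = (7 * 14) mod 23 = 6
  14^5 mod 23 = (6 * 14) mod 23 = 15
  14^6 mod 23 = (15 * 14) mod 23 = 3
  14^7 mod 23 = (3 * 14) mod 23 = 19
  14^8 mod 23 = (19 * 14) mod 23 = 13
  14^9 mod 23 = (13 * 14) mod 23 = 21
  14^10 mod 23 = (21 * 14) mod 23 = 18
  14^11 mod 23 = (18 * 14) mod 23 = 22
  14^12 mod 23 = (22 * 14) mod 23 = 9
Step 2: Result = 9.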